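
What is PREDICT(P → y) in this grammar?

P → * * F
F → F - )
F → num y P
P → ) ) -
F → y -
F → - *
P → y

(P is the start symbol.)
{ 'y' }

PREDICT(P → y) = (FIRST(RHS) \ {ε}) ∪ (FOLLOW(P) if ε ∈ FIRST(RHS), i.e. RHS ⇒* ε)
FIRST(y) = { 'y' }
ε ∉ FIRST(y), so FOLLOW(P) is not added.
PREDICT(P → y) = { 'y' }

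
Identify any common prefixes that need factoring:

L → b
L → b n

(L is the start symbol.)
Yes, L has productions with common prefix 'b'

Left-factoring is needed when two productions for the same non-terminal
share a common prefix on the right-hand side.

Productions for L:
  L → b
  L → b n

Found common prefix 'b' in productions for L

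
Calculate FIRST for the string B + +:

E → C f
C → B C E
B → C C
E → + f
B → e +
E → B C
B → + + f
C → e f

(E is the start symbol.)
{ '+', 'e' }

FIRST sets of the non-terminals involved (from the grammar, by fixed-point iteration):
  FIRST(B) = { '+', 'e' }

To compute FIRST(B + +), process the symbols left to right:
Symbol B is a non-terminal. Add FIRST(B) \ {ε} = { '+', 'e' }
B is not nullable (ε ∉ FIRST(B)), so stop here.
FIRST(B + +) = { '+', 'e' }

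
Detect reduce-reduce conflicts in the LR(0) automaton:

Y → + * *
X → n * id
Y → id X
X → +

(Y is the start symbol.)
No reduce-reduce conflicts

Augment with Y' → Y and build the canonical LR(0) collection (I0 = CLOSURE({[Y' → . Y]}), then GOTO on every symbol after a dot until no new states appear). It has 11 states:
  I0: { [Y → . + * *], [Y → . id X], [Y' → . Y] }  — shift
  I1: { [Y → + . * *] }  — shift
  I2: { [Y' → Y .] }  — accept
  I3: { [X → . +], [X → . n * id], [Y → id . X] }  — shift
  I4: { [X → + .] }  — reduce
  I5: { [Y → id X .] }  — reduce
  I6: { [X → n . * id] }  — shift
  I7: { [X → n * . id] }  — shift
  I8: { [X → n * id .] }  — reduce
  I9: { [Y → + * . *] }  — shift
  I10: { [Y → + * * .] }  — reduce

No state contains more than one complete item.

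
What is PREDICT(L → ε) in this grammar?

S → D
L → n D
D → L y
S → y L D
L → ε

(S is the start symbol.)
{ 'n', 'y' }

PREDICT(L → ε) = (FIRST(RHS) \ {ε}) ∪ (FOLLOW(L) if ε ∈ FIRST(RHS), i.e. RHS ⇒* ε)
The right-hand side is ε (FIRST(ε) = { ε }), so the predict set is FOLLOW(L) = { 'n', 'y' }
PREDICT(L → ε) = { 'n', 'y' }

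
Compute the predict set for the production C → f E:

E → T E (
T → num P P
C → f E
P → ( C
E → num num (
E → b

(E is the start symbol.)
PREDICT(C → f E) = (FIRST(RHS) \ {ε}) ∪ (FOLLOW(C) if ε ∈ FIRST(RHS), i.e. RHS ⇒* ε)
FIRST(f E) = { 'f' }
ε ∉ FIRST(f E), so FOLLOW(C) is not added.
PREDICT(C → f E) = { 'f' }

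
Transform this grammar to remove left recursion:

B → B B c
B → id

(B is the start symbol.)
B → id B'
B' → B c B'
B' → ε

B is directly left-recursive. The standard transformation for
  A → A α₁ | ... | A α_m | β₁ | ... | β_n
is
  A  → β₁ A' | ... | β_n A'
  A' → α₁ A' | ... | α_m A' | ε

B → id becomes B → id B'
B → B B c becomes B' → B c B'
Add B' → ε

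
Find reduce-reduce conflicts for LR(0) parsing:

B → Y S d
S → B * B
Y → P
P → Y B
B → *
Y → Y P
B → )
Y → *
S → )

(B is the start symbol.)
Yes — I2: [B → * .] vs [Y → * .]; I6: [B → ) .] vs [S → ) .]; I8: [Y → P .] vs [Y → Y P .]

A reduce-reduce conflict occurs when an LR(0) state has two complete items [A → α .] and [B → β .] — both call for a reduction, and with no lookahead the parser cannot choose between them.

Augment with B' → B and build the canonical LR(0) collection (I0 = CLOSURE({[B' → . B]}), then GOTO on every symbol after a dot until no new states appear). It has 13 states:
  I0: { [B → . )], [B → . *], [B → . Y S d], [B' → . B], [P → . Y B], [Y → . *], [Y → . P], [Y → . Y P] }  — shift
  I1: { [B → ) .] }  — reduce
  I2: { [B → * .], [Y → * .] }  — 2 reduces
  I3: { [B' → B .] }  — accept
  I4: { [Y → P .] }  — reduce
  I5: { [B → . )], [B → . *], [B → . Y S d], [B → Y . S d], [P → . Y B], [P → Y . B], [S → . )], [S → . B * B], [Y → . *], [Y → . P], [Y → . Y P], [Y → Y . P] }  — shift
  I6: { [B → ) .], [S → ) .] }  — 2 reduces
  I7: { [P → Y B .], [S → B . * B] }  — shift, reduce
  I8: { [Y → P .], [Y → Y P .] }  — 2 reduces
  I9: { [B → Y S . d] }  — shift
  I10: { [B → Y S d .] }  — reduce
  I11: { [B → . )], [B → . *], [B → . Y S d], [P → . Y B], [S → B * . B], [Y → . *], [Y → . P], [Y → . Y P] }  — shift
  I12: { [S → B * B .] }  — reduce

I2 contains complete items [B → * .], [Y → * .] — reduce-reduce conflict.
I6 contains complete items [B → ) .], [S → ) .] — reduce-reduce conflict.
I8 contains complete items [Y → P .], [Y → Y P .] — reduce-reduce conflict.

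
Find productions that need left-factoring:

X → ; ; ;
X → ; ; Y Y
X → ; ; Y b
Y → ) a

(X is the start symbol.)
Yes, X has productions with common prefix '; ;'

Left-factoring is needed when two productions for the same non-terminal
share a common prefix on the right-hand side.

Productions for X:
  X → ; ; ;
  X → ; ; Y Y
  X → ; ; Y b

Found common prefix '; ;' in productions for X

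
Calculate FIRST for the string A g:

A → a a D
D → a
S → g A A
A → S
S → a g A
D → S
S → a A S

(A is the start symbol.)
{ 'a', 'g' }

FIRST sets of the non-terminals involved (from the grammar, by fixed-point iteration):
  FIRST(A) = { 'a', 'g' }

To compute FIRST(A g), process the symbols left to right:
Symbol A is a non-terminal. Add FIRST(A) \ {ε} = { 'a', 'g' }
A is not nullable (ε ∉ FIRST(A)), so stop here.
FIRST(A g) = { 'a', 'g' }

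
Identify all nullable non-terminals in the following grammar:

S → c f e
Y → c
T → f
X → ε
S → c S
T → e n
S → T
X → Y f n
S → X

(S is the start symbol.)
{ 'S', 'X' }

A non-terminal is nullable if it can derive ε (the empty string): either it has an ε-production, or it has a production whose right-hand side consists entirely of nullable non-terminals.

ε-productions: X → ε
So X is immediately nullable.
S → X: every symbol on the right is nullable, so S is nullable too.
No further non-terminal can be added: every production for the remaining non-terminals contains a terminal or a non-nullable non-terminal.
Nullable = { 'S', 'X' }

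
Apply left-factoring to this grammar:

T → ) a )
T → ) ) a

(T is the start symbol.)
T → ) T'
T' → a )
T' → ) a

Left-factoring transforms A → αβ₁ | αβ₂ into A → αA' and A' → β₁ | β₂
(α is the longest common prefix among the alternatives). Repeat until
no nonterminal has two alternatives with a common prefix.

Round 1: T has alternatives sharing prefix ')'. Introduce T': T → ) T'
  Add: T' → a )
  Add: T' → ) a

No remaining common prefixes — done.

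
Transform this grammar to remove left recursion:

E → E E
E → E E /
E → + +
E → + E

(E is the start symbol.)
E → + + E'
E → + E E'
E' → E E'
E' → E / E'
E' → ε

E is directly left-recursive. The standard transformation for
  A → A α₁ | ... | A α_m | β₁ | ... | β_n
is
  A  → β₁ A' | ... | β_n A'
  A' → α₁ A' | ... | α_m A' | ε

E → + + becomes E → + + E'
E → + E becomes E → + E E'
E → E E becomes E' → E E'
E → E E / becomes E' → E / E'
Add E' → ε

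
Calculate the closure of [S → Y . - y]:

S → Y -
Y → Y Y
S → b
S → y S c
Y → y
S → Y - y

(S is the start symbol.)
Start with: [S → Y . - y]
The dot precedes the terminal '-', so nothing is added.

CLOSURE = { [S → Y . - y] }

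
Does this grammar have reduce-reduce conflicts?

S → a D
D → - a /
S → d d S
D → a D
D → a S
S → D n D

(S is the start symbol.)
Yes — I8: [D → a D .] vs [S → a D .]

Augment with S' → S and build the canonical LR(0) collection (I0 = CLOSURE({[S' → . S]}), then GOTO on every symbol after a dot until no new states appear). It has 16 states:
  I0: { [D → . - a /], [D → . a D], [D → . a S], [S → . D n D], [S → . a D], [S → . d d S], [S' → . S] }  — shift
  I1: { [D → - . a /] }  — shift
  I2: { [S → D . n D] }  — shift
  I3: { [S' → S .] }  — accept
  I4: { [D → . - a /], [D → . a D], [D → . a S], [D → a . D], [D → a . S], [S → . D n D], [S → . a D], [S → . d d S], [S → a . D] }  — shift
  I5: { [S → d . d S] }  — shift
  I6: { [D → . - a /], [D → . a D], [D → . a S], [S → . D n D], [S → . a D], [S → . d d S], [S → d d . S] }  — shift
  I7: { [S → d d S .] }  — reduce
  I8: { [D → a D .], [S → D . n D], [S → a D .] }  — shift, 2 reduces
  I9: { [D → a S .] }  — reduce
  I10: { [D → . - a /], [D → . a D], [D → . a S], [S → D n . D] }  — shift
  I11: { [S → D n D .] }  — reduce
  I12: { [D → . - a /], [D → . a D], [D → . a S], [D → a . D], [D → a . S], [S → . D n D], [S → . a D], [S → . d d S] }  — shift
  I13: { [D → a D .], [S → D . n D] }  — shift, reduce
  I14: { [D → - a . /] }  — shift
  I15: { [D → - a / .] }  — reduce

I8 contains complete items [D → a D .], [S → a D .] — reduce-reduce conflict.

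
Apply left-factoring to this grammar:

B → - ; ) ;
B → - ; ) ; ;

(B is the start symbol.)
Left-factoring transforms A → αβ₁ | αβ₂ into A → αA' and A' → β₁ | β₂
(α is the longest common prefix among the alternatives). Repeat until
no nonterminal has two alternatives with a common prefix.

Round 1: B has alternatives sharing prefix '- ; ) ;'. Introduce B': B → - ; ) ; B'
  Add: B' → ε
  Add: B' → ;

No remaining common prefixes — done.

Resulting grammar:
B → - ; ) ; B'
B' → ε
B' → ;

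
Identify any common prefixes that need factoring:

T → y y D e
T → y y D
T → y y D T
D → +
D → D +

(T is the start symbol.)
Yes, T has productions with common prefix 'y y D'

Left-factoring is needed when two productions for the same non-terminal
share a common prefix on the right-hand side.

Productions for T:
  T → y y D e
  T → y y D
  T → y y D T
Productions for D:
  D → +
  D → D +

Found common prefix 'y y D' in productions for T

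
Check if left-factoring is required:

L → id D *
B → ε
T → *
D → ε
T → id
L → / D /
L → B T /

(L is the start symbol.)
No, left-factoring is not needed

Left-factoring is needed when two productions for the same non-terminal
share a common prefix on the right-hand side.

Productions for L:
  L → id D *
  L → / D /
  L → B T /
Productions for T:
  T → *
  T → id

No common prefixes found.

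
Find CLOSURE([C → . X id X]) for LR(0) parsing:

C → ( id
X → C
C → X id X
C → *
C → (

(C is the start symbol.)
To compute CLOSURE, for each item [A → α.Bβ] where B is a non-terminal, add [B → .γ] for all productions B → γ; repeat for the newly added items until nothing changes.

Start with: [C → . X id X]
  [C → . X id X] has the dot before X: add [X → . C]
  [X → . C] has the dot before C: add [C → . ( id], [C → . *], [C → . (]
No further items can be added.

CLOSURE = { [C → . ( id], [C → . (], [C → . *], [C → . X id X], [X → . C] }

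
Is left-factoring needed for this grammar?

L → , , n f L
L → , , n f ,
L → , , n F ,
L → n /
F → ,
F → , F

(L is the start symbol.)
Left-factoring is needed when two productions for the same non-terminal
share a common prefix on the right-hand side.

Productions for L:
  L → , , n f L
  L → , , n f ,
  L → , , n F ,
  L → n /
Productions for F:
  F → ,
  F → , F

Found common prefix ', , n' in productions for L
Found common prefix ',' in productions for F

Answer: Yes, L has productions with common prefix ', , n'; F has productions with common prefix ','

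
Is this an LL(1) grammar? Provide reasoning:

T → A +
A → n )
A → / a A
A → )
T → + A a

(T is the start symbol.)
Relevant sets:
  FIRST(A) = { ')', '/', 'n' }

For T:
  PREDICT(T → A '+') = { ')', '/', 'n' }
  PREDICT(T → '+' A a) = { '+' }
For A:
  PREDICT(A → n ')') = { 'n' }
  PREDICT(A → '/' a A) = { '/' }
  PREDICT(A → ')') = { ')' }

All predict sets are disjoint. The grammar IS LL(1).

Answer: Yes, the grammar is LL(1).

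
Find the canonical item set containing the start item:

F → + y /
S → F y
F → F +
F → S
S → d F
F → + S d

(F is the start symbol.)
{ [F → . + S d], [F → . + y /], [F → . F +], [F → . S], [F' → . F], [S → . F y], [S → . d F] }

First, augment the grammar with F' → F
I₀ = CLOSURE({ [F' → . F] }):
  [F' → . F] has the dot before F: add [F → . + y /], [F → . F +], [F → . S], [F → . + S d]
  [F → . S] has the dot before S: add [S → . F y], [S → . d F]
No further items can be added.

I₀ = { [F → . + S d], [F → . + y /], [F → . F +], [F → . S], [F' → . F], [S → . F y], [S → . d F] }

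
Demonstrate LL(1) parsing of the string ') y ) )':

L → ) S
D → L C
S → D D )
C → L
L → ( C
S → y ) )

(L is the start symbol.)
Stack is shown with the top on the left.

Stack    Input      Action
--------------------------
L $      ) y ) ) $  output L → ) S
) S $    ) y ) ) $  match ')'
S $      y ) ) $    output S → y ) )
y ) ) $  y ) ) $    match 'y'
) ) $    ) ) $      match ')'
) $      ) $        match ')'
$        $          accept

The string is accepted.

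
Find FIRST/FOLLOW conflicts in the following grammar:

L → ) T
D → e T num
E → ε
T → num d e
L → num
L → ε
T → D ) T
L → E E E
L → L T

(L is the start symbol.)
Yes. L → num with FOLLOW(L) on { 'num' }; L → L T with FOLLOW(L) on { 'e', 'num' }

A FIRST/FOLLOW conflict occurs when a non-terminal N has a nullable alternative N → β (β ⇒* ε) and another alternative N → α with FIRST(α) ∩ FOLLOW(N) ≠ ∅: on such a lookahead the parser cannot decide between expanding α and letting N vanish via β.

Nullable non-terminals: E, L.
FIRST sets used below: FIRST(E) = { ε }, FIRST(L) = { ')', 'e', 'num', ε }, FIRST(T) = { 'e', 'num' }
E has a nullable alternative but only one production, so nothing to check.

L: nullable alternative(s) L → ε, L → E E E; FOLLOW(L) = { $, 'e', 'num' }
  L → ) T: FIRST \ {ε} = { ')' } — disjoint from FOLLOW(L)
  L → num: FIRST \ {ε} = { 'num' } — overlaps FOLLOW(L) on { 'num' }: CONFLICT
  L → ε: FIRST \ {ε} = { } — disjoint from FOLLOW(L)
  L → E E E: FIRST \ {ε} = { } — disjoint from FOLLOW(L)
  L → L T: FIRST \ {ε} = { ')', 'e', 'num' } — overlaps FOLLOW(L) on { 'e', 'num' }: CONFLICT

D, T have no nullable alternative, so no FIRST/FOLLOW check is needed there.

So the grammar has 2 FIRST/FOLLOW conflicts (marked CONFLICT above).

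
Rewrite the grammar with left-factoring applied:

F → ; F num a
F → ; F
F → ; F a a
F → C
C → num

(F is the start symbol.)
Left-factoring transforms A → αβ₁ | αβ₂ into A → αA' and A' → β₁ | β₂
(α is the longest common prefix among the alternatives). Repeat until
no nonterminal has two alternatives with a common prefix.

Round 1: F has alternatives sharing prefix '; F'. Introduce F': F → ; F F'
  Add: F' → num a
  Add: F' → ε
  Add: F' → a a

No remaining common prefixes — done.

Resulting grammar:
F → ; F F'
F' → num a
F' → ε
F' → a a
F → C
C → num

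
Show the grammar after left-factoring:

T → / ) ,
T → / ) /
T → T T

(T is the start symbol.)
Left-factoring transforms A → αβ₁ | αβ₂ into A → αA' and A' → β₁ | β₂
(α is the longest common prefix among the alternatives). Repeat until
no nonterminal has two alternatives with a common prefix.

Round 1: T has alternatives sharing prefix '/ )'. Introduce T': T → / ) T'
  Add: T' → ,
  Add: T' → /

No remaining common prefixes — done.

Resulting grammar:
T → / ) T'
T' → ,
T' → /
T → T T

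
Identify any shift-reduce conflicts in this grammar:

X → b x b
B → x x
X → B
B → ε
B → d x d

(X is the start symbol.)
A shift-reduce conflict occurs when an LR(0) state has both:
  - a complete (reduce) item [A → α .] (dot at the end), and
  - a shift item [B → β . c γ] (dot before a terminal).

Augment with X' → X and build the canonical LR(0) collection (I0 = CLOSURE({[X' → . X]}), then GOTO on every symbol after a dot until no new states appear). It has 11 states:
  I0: { [B → . d x d], [B → . x x], [B → .], [X → . B], [X → . b x b], [X' → . X] }  — shift, reduce
  I1: { [X → B .] }  — reduce
  I2: { [X' → X .] }  — accept
  I3: { [X → b . x b] }  — shift
  I4: { [B → d . x d] }  — shift
  I5: { [B → x . x] }  — shift
  I6: { [B → x x .] }  — reduce
  I7: { [B → d x . d] }  — shift
  I8: { [B → d x d .] }  — reduce
  I9: { [X → b x . b] }  — shift
  I10: { [X → b x b .] }  — reduce

I0 contains reduce item [B → .] and shift items [B → . d x d], [B → . x x], [X → . b x b] — shift-reduce conflict.

Answer: Yes — I0: [B → .] vs [B → . d x d]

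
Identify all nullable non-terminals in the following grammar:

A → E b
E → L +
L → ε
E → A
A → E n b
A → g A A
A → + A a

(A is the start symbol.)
{ 'L' }

ε-productions: L → ε
So L is immediately nullable.
No further non-terminal can be added: every production for the remaining non-terminals contains a terminal or a non-nullable non-terminal.
Nullable = { 'L' }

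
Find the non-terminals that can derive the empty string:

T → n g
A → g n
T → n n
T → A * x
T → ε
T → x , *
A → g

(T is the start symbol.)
A non-terminal is nullable if it can derive ε (the empty string): either it has an ε-production, or it has a production whose right-hand side consists entirely of nullable non-terminals.

ε-productions: T → ε
So T is immediately nullable.
No further non-terminal can be added: every production for the remaining non-terminals contains a terminal or a non-nullable non-terminal.
Nullable = { 'T' }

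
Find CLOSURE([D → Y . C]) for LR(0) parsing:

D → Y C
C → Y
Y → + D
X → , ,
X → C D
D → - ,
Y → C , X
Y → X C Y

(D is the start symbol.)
{ [C → . Y], [D → Y . C], [X → . , ,], [X → . C D], [Y → . + D], [Y → . C , X], [Y → . X C Y] }

To compute CLOSURE, for each item [A → α.Bβ] where B is a non-terminal, add [B → .γ] for all productions B → γ; repeat for the newly added items until nothing changes.

Start with: [D → Y . C]
  [D → Y . C] has the dot before C: add [C → . Y]
  [C → . Y] has the dot before Y: add [Y → . + D], [Y → . C , X], [Y → . X C Y]
  [Y → . X C Y] has the dot before X: add [X → . , ,], [X → . C D]
No further items can be added.

CLOSURE = { [C → . Y], [D → Y . C], [X → . , ,], [X → . C D], [Y → . + D], [Y → . C , X], [Y → . X C Y] }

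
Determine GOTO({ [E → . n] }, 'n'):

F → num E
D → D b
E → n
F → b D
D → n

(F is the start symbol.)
{ [E → n .] }

GOTO(I, 'n') = CLOSURE({ [A → αX.β] : [A → α.Xβ] ∈ I, X = 'n' })

Items with dot before 'n', with the dot advanced:
  [E → . n] → [E → n .]
Closure adds nothing (no advanced item has the dot before a non-terminal).

GOTO = { [E → n .] }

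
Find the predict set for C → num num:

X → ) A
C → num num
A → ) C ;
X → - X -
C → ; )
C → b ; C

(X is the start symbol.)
{ 'num' }

PREDICT(C → num num) = (FIRST(RHS) \ {ε}) ∪ (FOLLOW(C) if ε ∈ FIRST(RHS), i.e. RHS ⇒* ε)
FIRST(num num) = { 'num' }
ε ∉ FIRST(num num), so FOLLOW(C) is not added.
PREDICT(C → num num) = { 'num' }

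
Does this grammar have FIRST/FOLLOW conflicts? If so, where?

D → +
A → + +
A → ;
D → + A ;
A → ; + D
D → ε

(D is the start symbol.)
No FIRST/FOLLOW conflicts.

Nullable non-terminals: D.

D: nullable alternative(s) D → ε; FOLLOW(D) = { $, ';' }
  D → +: FIRST \ {ε} = { '+' } — disjoint from FOLLOW(D)
  D → + A ;: FIRST \ {ε} = { '+' } — disjoint from FOLLOW(D)
  D → ε: FIRST \ {ε} = { } — this is the only nullable alternative, skip

A has no nullable alternative, so no FIRST/FOLLOW check is needed there.

No FIRST/FOLLOW conflicts found.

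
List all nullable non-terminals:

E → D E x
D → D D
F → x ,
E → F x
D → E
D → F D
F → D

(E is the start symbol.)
There are no ε-productions, so no non-terminal can derive ε.
No non-terminals are nullable.

Answer: None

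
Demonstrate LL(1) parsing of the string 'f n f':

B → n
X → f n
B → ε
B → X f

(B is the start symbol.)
LL(1) parsing maintains a stack (initially the start symbol over $) and the input. At each step: if the stack top is a terminal, match it against the current input token; if it is a non-terminal N, replace it with the RHS of M[N, lookahead] (the unique production whose predict set contains the lookahead).

Stack is shown with the top on the left.

Stack    Input    Action
------------------------
B $      f n f $  output B → X f
X f $    f n f $  output X → f n
f n f $  f n f $  match 'f'
n f $    n f $    match 'n'
f $      f $      match 'f'
$        $        accept

The string is accepted.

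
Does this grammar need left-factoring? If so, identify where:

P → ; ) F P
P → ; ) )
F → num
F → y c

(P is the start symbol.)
Yes, P has productions with common prefix '; )'

Left-factoring is needed when two productions for the same non-terminal
share a common prefix on the right-hand side.

Productions for P:
  P → ; ) F P
  P → ; ) )
Productions for F:
  F → num
  F → y c

Found common prefix '; )' in productions for P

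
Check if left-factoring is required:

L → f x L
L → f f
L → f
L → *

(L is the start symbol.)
Left-factoring is needed when two productions for the same non-terminal
share a common prefix on the right-hand side.

Productions for L:
  L → f x L
  L → f f
  L → f
  L → *

Found common prefix 'f' in productions for L

Answer: Yes, L has productions with common prefix 'f'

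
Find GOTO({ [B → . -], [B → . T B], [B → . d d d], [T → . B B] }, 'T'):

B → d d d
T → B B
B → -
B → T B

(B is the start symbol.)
{ [B → . -], [B → . T B], [B → . d d d], [B → T . B], [T → . B B] }

GOTO(I, 'T') = CLOSURE({ [A → αX.β] : [A → α.Xβ] ∈ I, X = 'T' })

Items with dot before 'T', with the dot advanced:
  [B → . T B] → [B → T . B]
Closure of the advanced items:
  [B → T . B] has the dot before B: add [B → . d d d], [B → . -], [B → . T B]
  [B → . T B] has the dot before T: add [T → . B B]

GOTO = { [B → . -], [B → . T B], [B → . d d d], [B → T . B], [T → . B B] }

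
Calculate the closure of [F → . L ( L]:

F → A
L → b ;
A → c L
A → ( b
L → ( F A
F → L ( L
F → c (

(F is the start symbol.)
{ [F → . L ( L], [L → . ( F A], [L → . b ;] }

To compute CLOSURE, for each item [A → α.Bβ] where B is a non-terminal, add [B → .γ] for all productions B → γ; repeat for the newly added items until nothing changes.

Start with: [F → . L ( L]
  [F → . L ( L] has the dot before L: add [L → . b ;], [L → . ( F A]
No further items can be added.

CLOSURE = { [F → . L ( L], [L → . ( F A], [L → . b ;] }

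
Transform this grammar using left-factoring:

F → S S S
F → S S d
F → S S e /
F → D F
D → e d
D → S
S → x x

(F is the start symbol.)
F → S S F'
F' → S
F' → d
F' → e /
F → D F
D → e d
D → S
S → x x

Left-factoring transforms A → αβ₁ | αβ₂ into A → αA' and A' → β₁ | β₂
(α is the longest common prefix among the alternatives). Repeat until
no nonterminal has two alternatives with a common prefix.

Round 1: F has alternatives sharing prefix 'S S'. Introduce F': F → S S F'
  Add: F' → S
  Add: F' → d
  Add: F' → e /

No remaining common prefixes — done.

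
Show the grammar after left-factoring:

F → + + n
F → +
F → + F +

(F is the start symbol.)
Left-factoring transforms A → αβ₁ | αβ₂ into A → αA' and A' → β₁ | β₂
(α is the longest common prefix among the alternatives). Repeat until
no nonterminal has two alternatives with a common prefix.

Round 1: F has alternatives sharing prefix '+'. Introduce F': F → + F'
  Add: F' → + n
  Add: F' → ε
  Add: F' → F +

No remaining common prefixes — done.

Resulting grammar:
F → + F'
F' → + n
F' → ε
F' → F +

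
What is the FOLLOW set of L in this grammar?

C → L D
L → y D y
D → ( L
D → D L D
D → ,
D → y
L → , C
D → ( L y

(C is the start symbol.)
To compute FOLLOW(L), find every occurrence of L on a right-hand side N → α L β: add FIRST(β) \ {ε}, and if β is empty or nullable also add FOLLOW(N). Iterate to a fixed point.

In C → L D: L is followed by D, add FIRST(D) \ {ε} = { '(', ',', 'y' }
In D → ( L: L is at the end, add FOLLOW(D)
In D → D L D: L is followed by D, add FIRST(D) \ {ε} = { '(', ',', 'y' }
In D → ( L y: L is followed by y, add FIRST(y) \ {ε} = { 'y' }

The FOLLOW sets referred to above (computed the same way, to a fixed point):
  FOLLOW(D) = { $, '(', ',', 'y' }

Taking the union: FOLLOW(L) = { $, '(', ',', 'y' }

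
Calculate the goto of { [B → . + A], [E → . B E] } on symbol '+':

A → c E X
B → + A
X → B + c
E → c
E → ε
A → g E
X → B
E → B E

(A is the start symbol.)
GOTO(I, '+') = CLOSURE({ [A → αX.β] : [A → α.Xβ] ∈ I, X = '+' })

Items with dot before '+', with the dot advanced:
  [B → . + A] → [B → + . A]
Closure of the advanced items:
  [B → + . A] has the dot before A: add [A → . c E X], [A → . g E]

GOTO = { [A → . c E X], [A → . g E], [B → + . A] }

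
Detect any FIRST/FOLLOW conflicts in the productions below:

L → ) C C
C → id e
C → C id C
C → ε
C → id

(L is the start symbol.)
Yes. C → id e with FOLLOW(C) on { 'id' }; C → C id C with FOLLOW(C) on { 'id' }; C → id with FOLLOW(C) on { 'id' }

Nullable non-terminals: C.
FIRST sets used below: FIRST(C) = { 'id', ε }

C: nullable alternative(s) C → ε; FOLLOW(C) = { $, 'id' }
  C → id e: FIRST \ {ε} = { 'id' } — overlaps FOLLOW(C) on { 'id' }: CONFLICT
  C → C id C: FIRST \ {ε} = { 'id' } — overlaps FOLLOW(C) on { 'id' }: CONFLICT
  C → ε: FIRST \ {ε} = { } — this is the only nullable alternative, skip
  C → id: FIRST \ {ε} = { 'id' } — overlaps FOLLOW(C) on { 'id' }: CONFLICT

L has no nullable alternative, so no FIRST/FOLLOW check is needed there.

So the grammar has 3 FIRST/FOLLOW conflicts (marked CONFLICT above).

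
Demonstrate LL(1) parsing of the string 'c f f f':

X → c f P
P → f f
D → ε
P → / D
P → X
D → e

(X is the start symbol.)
LL(1) parsing maintains a stack (initially the start symbol over $) and the input. At each step: if the stack top is a terminal, match it against the current input token; if it is a non-terminal N, replace it with the RHS of M[N, lookahead] (the unique production whose predict set contains the lookahead).

Stack is shown with the top on the left.

Stack    Input      Action
--------------------------
X $      c f f f $  output X → c f P
c f P $  c f f f $  match 'c'
f P $    f f f $    match 'f'
P $      f f $      output P → f f
f f $    f f $      match 'f'
f $      f $        match 'f'
$        $          accept

The string is accepted.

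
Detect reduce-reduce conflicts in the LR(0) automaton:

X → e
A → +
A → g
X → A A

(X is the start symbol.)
No reduce-reduce conflicts

Augment with X' → X and build the canonical LR(0) collection (I0 = CLOSURE({[X' → . X]}), then GOTO on every symbol after a dot until no new states appear). It has 7 states:
  I0: { [A → . +], [A → . g], [X → . A A], [X → . e], [X' → . X] }  — shift
  I1: { [A → + .] }  — reduce
  I2: { [A → . +], [A → . g], [X → A . A] }  — shift
  I3: { [X' → X .] }  — accept
  I4: { [X → e .] }  — reduce
  I5: { [A → g .] }  — reduce
  I6: { [X → A A .] }  — reduce

No state contains more than one complete item.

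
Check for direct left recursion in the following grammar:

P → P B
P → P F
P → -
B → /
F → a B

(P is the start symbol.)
Direct left recursion occurs when N → N α for some non-terminal N (the right-hand side begins with the left-hand side itself).

P → P B: LEFT RECURSIVE (starts with P)
P → P F: LEFT RECURSIVE (starts with P)
P → -: starts with '-'
B → /: starts with '/'
F → a B: starts with a

The grammar has direct left recursion on: P.

Answer: Yes, P is left-recursive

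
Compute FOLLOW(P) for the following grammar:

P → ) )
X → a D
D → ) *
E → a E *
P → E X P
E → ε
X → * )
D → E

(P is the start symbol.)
{ $ }

P is the start symbol, so $ ∈ FOLLOW(P).
In P → E X P: P is at the end; this adds FOLLOW(P) to itself — nothing new

Taking the union: FOLLOW(P) = { $ }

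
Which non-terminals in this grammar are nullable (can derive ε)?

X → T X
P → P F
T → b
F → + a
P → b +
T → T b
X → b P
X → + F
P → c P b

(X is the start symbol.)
A non-terminal is nullable if it can derive ε (the empty string): either it has an ε-production, or it has a production whose right-hand side consists entirely of nullable non-terminals.

There are no ε-productions, so no non-terminal can derive ε.
No non-terminals are nullable.

Answer: None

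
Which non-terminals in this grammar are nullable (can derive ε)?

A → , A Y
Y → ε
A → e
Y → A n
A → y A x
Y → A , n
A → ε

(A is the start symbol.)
{ 'A', 'Y' }

A non-terminal is nullable if it can derive ε (the empty string): either it has an ε-production, or it has a production whose right-hand side consists entirely of nullable non-terminals.

ε-productions: Y → ε, A → ε
So Y, A are immediately nullable.
Every non-terminal is now nullable.
Nullable = { 'A', 'Y' }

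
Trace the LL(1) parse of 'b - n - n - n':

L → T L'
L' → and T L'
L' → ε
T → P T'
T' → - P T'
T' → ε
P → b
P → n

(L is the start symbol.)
LL(1) parsing maintains a stack (initially the start symbol over $) and the input. At each step: if the stack top is a terminal, match it against the current input token; if it is a non-terminal N, replace it with the RHS of M[N, lookahead] (the unique production whose predict set contains the lookahead).

Stack is shown with the top on the left.

Stack        Input            Action
------------------------------------
L $          b - n - n - n $  output L → T L'
T L' $       b - n - n - n $  output T → P T'
P T' L' $    b - n - n - n $  output P → b
b T' L' $    b - n - n - n $  match 'b'
T' L' $      - n - n - n $    output T' → - P T'
- P T' L' $  - n - n - n $    match '-'
P T' L' $    n - n - n $      output P → n
n T' L' $    n - n - n $      match 'n'
T' L' $      - n - n $        output T' → - P T'
- P T' L' $  - n - n $        match '-'
P T' L' $    n - n $          output P → n
n T' L' $    n - n $          match 'n'
T' L' $      - n $            output T' → - P T'
- P T' L' $  - n $            match '-'
P T' L' $    n $              output P → n
n T' L' $    n $              match 'n'
T' L' $      $                output T' → ε
L' $         $                output L' → ε
$            $                accept

The string is accepted.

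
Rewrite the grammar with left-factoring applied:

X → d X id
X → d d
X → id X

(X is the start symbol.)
Left-factoring transforms A → αβ₁ | αβ₂ into A → αA' and A' → β₁ | β₂
(α is the longest common prefix among the alternatives). Repeat until
no nonterminal has two alternatives with a common prefix.

Round 1: X has alternatives sharing prefix 'd'. Introduce X': X → d X'
  Add: X' → X id
  Add: X' → d

No remaining common prefixes — done.

Resulting grammar:
X → d X'
X' → X id
X' → d
X → id X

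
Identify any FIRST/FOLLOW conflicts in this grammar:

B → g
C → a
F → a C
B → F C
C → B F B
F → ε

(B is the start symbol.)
Yes. F → a C with FOLLOW(F) on { 'a' }

Nullable non-terminals: F.

F: nullable alternative(s) F → ε; FOLLOW(F) = { 'a', 'g' }
  F → a C: FIRST \ {ε} = { 'a' } — overlaps FOLLOW(F) on { 'a' }: CONFLICT
  F → ε: FIRST \ {ε} = { } — this is the only nullable alternative, skip

B, C have no nullable alternative, so no FIRST/FOLLOW check is needed there.

So the grammar has 1 FIRST/FOLLOW conflict (marked CONFLICT above).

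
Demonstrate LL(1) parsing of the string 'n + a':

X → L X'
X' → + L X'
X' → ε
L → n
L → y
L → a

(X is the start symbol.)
LL(1) parsing maintains a stack (initially the start symbol over $) and the input. At each step: if the stack top is a terminal, match it against the current input token; if it is a non-terminal N, replace it with the RHS of M[N, lookahead] (the unique production whose predict set contains the lookahead).

Stack is shown with the top on the left.

Stack     Input    Action
-------------------------
X $       n + a $  output X → L X'
L X' $    n + a $  output L → n
n X' $    n + a $  match 'n'
X' $      + a $    output X' → + L X'
+ L X' $  + a $    match '+'
L X' $    a $      output L → a
a X' $    a $      match 'a'
X' $      $        output X' → ε
$         $        accept

The string is accepted.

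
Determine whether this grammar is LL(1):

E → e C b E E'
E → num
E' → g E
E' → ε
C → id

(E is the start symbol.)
No. Predict set conflict for E': { 'g' }

Relevant sets:
  FOLLOW(E') = { $, 'g' }

For E:
  PREDICT(E → e C b E E') = { 'e' }
  PREDICT(E → num) = { 'num' }
For E':
  PREDICT(E' → g E) = { 'g' }
  PREDICT(E' → ε) = { $, 'g' }
C has a single production, so nothing to check there.

Conflict found: Predict set conflict for E': { 'g' }
The grammar is NOT LL(1).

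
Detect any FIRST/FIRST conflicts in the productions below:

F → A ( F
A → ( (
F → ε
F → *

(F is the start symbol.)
No FIRST/FIRST conflicts.

A FIRST/FIRST conflict occurs when two productions N → α and N → β for the same non-terminal have FIRST(α) ∩ FIRST(β) ≠ ∅ (with ε ∈ FIRST of a nullable right-hand side, so two nullable alternatives also conflict).

FIRST sets of the non-terminals at (or reachable through a nullable prefix from) the front of some alternative:
  FIRST(A) = { '(' }

Productions for F:
  F → A ( F: FIRST = { '(' }
  F → ε: FIRST = { ε }
  F → *: FIRST = { '*' }
A has only one production, so no FIRST/FIRST conflict is possible there.

All alternatives of each non-terminal have pairwise disjoint FIRST sets.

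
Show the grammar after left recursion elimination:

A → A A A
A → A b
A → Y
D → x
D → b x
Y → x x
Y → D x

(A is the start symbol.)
A is directly left-recursive. The standard transformation for
  A → A α₁ | ... | A α_m | β₁ | ... | β_n
is
  A  → β₁ A' | ... | β_n A'
  A' → α₁ A' | ... | α_m A' | ε

A → Y becomes A → Y A'
A → A A A becomes A' → A A A'
A → A b becomes A' → b A'
Add A' → ε

Productions for other non-terminals are unchanged:
  D → x
  D → b x
  Y → x x
  Y → D x

Resulting grammar:
A → Y A'
A' → A A A'
A' → b A'
A' → ε
D → x
D → b x
Y → x x
Y → D x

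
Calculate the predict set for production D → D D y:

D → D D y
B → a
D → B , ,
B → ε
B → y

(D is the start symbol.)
PREDICT(D → D D y) = (FIRST(RHS) \ {ε}) ∪ (FOLLOW(D) if ε ∈ FIRST(RHS), i.e. RHS ⇒* ε)
FIRST(D) = { ',', 'a', 'y' }
FIRST(D D y) = { ',', 'a', 'y' }
ε ∉ FIRST(D D y), so FOLLOW(D) is not added.
PREDICT(D → D D y) = { ',', 'a', 'y' }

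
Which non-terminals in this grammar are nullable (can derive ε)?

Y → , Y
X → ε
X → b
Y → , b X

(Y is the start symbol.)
{ 'X' }

A non-terminal is nullable if it can derive ε (the empty string): either it has an ε-production, or it has a production whose right-hand side consists entirely of nullable non-terminals.

ε-productions: X → ε
So X is immediately nullable.
No further non-terminal can be added: every production for the remaining non-terminals contains a terminal or a non-nullable non-terminal.
Nullable = { 'X' }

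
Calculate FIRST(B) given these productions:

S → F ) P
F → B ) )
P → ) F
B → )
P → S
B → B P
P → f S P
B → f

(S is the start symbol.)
From B → ):
  - ')' is a terminal: add ')' and stop
From B → B P:
  - B is the symbol being defined: contributes nothing new
    B is not nullable, so stop
From B → f:
  - f is a terminal: add 'f' and stop

Collecting: FIRST(B) = { ')', 'f' }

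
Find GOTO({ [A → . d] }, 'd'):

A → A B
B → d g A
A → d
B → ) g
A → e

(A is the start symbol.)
GOTO(I, 'd') = CLOSURE({ [A → αX.β] : [A → α.Xβ] ∈ I, X = 'd' })

Items with dot before 'd', with the dot advanced:
  [A → . d] → [A → d .]
Closure adds nothing (no advanced item has the dot before a non-terminal).

GOTO = { [A → d .] }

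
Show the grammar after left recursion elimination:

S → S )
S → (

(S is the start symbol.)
S → ( S'
S' → ) S'
S' → ε

S is directly left-recursive. The standard transformation for
  A → A α₁ | ... | A α_m | β₁ | ... | β_n
is
  A  → β₁ A' | ... | β_n A'
  A' → α₁ A' | ... | α_m A' | ε

S → ( becomes S → ( S'
S → S ) becomes S' → ) S'
Add S' → ε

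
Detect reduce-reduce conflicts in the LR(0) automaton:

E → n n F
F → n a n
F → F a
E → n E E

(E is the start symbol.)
A reduce-reduce conflict occurs when an LR(0) state has two complete items [A → α .] and [B → β .] — both call for a reduction, and with no lookahead the parser cannot choose between them.

Augment with E' → E and build the canonical LR(0) collection (I0 = CLOSURE({[E' → . E]}), then GOTO on every symbol after a dot until no new states appear). It has 11 states:
  I0: { [E → . n E E], [E → . n n F], [E' → . E] }  — shift
  I1: { [E' → E .] }  — accept
  I2: { [E → . n E E], [E → . n n F], [E → n . E E], [E → n . n F] }  — shift
  I3: { [E → . n E E], [E → . n n F], [E → n E . E] }  — shift
  I4: { [E → . n E E], [E → . n n F], [E → n . E E], [E → n . n F], [E → n n . F], [F → . F a], [F → . n a n] }  — shift
  I5: { [E → n n F .], [F → F . a] }  — shift, reduce
  I6: { [E → . n E E], [E → . n n F], [E → n . E E], [E → n . n F], [E → n n . F], [F → . F a], [F → . n a n], [F → n . a n] }  — shift
  I7: { [F → n a . n] }  — shift
  I8: { [F → n a n .] }  — reduce
  I9: { [F → F a .] }  — reduce
  I10: { [E → n E E .] }  — reduce

No state contains more than one complete item.

Answer: No reduce-reduce conflicts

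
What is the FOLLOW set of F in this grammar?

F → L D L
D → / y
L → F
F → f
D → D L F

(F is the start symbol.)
F is the start symbol, so $ ∈ FOLLOW(F).
In L → F: F is at the end, add FOLLOW(L)
In D → D L F: F is at the end, add FOLLOW(D)

The FOLLOW sets referred to above (computed the same way, to a fixed point):
  FOLLOW(L) = { $, '/', 'f' }
  FOLLOW(D) = { 'f' }

Taking the union: FOLLOW(F) = { $, '/', 'f' }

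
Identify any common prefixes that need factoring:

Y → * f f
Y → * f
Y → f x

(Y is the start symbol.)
Yes, Y has productions with common prefix '* f'

Left-factoring is needed when two productions for the same non-terminal
share a common prefix on the right-hand side.

Productions for Y:
  Y → * f f
  Y → * f
  Y → f x

Found common prefix '* f' in productions for Y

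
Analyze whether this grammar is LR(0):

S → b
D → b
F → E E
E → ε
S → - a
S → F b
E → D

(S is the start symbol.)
No. Shift-reduce conflict between [E → .] and [D → . b]

A grammar is LR(0) if no state in the canonical LR(0) collection has:
  - both a shift item (dot before a terminal) and a complete item (shift-reduce conflict), or
  - two or more complete items (reduce-reduce conflict; the accept item [S' → S .] counts as a complete item here).

Augment with S' → S and build the canonical LR(0) collection (I0 = CLOSURE({[S' → . S]}), then GOTO on every symbol after a dot until no new states appear). It has 11 states:
  I0: { [D → . b], [E → . D], [E → .], [F → . E E], [S → . - a], [S → . F b], [S → . b], [S' → . S] }  — shift, reduce
  I1: { [S → - . a] }  — shift
  I2: { [E → D .] }  — reduce
  I3: { [D → . b], [E → . D], [E → .], [F → E . E] }  — shift, reduce
  I4: { [S → F . b] }  — shift
  I5: { [S' → S .] }  — accept
  I6: { [D → b .], [S → b .] }  — 2 reduces
  I7: { [S → F b .] }  — reduce
  I8: { [F → E E .] }  — reduce
  I9: { [D → b .] }  — reduce
  I10: { [S → - a .] }  — reduce

Conflict in state I0:
  Shift-reduce conflict between [E → .] and [D → . b]
So the grammar is NOT LR(0).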